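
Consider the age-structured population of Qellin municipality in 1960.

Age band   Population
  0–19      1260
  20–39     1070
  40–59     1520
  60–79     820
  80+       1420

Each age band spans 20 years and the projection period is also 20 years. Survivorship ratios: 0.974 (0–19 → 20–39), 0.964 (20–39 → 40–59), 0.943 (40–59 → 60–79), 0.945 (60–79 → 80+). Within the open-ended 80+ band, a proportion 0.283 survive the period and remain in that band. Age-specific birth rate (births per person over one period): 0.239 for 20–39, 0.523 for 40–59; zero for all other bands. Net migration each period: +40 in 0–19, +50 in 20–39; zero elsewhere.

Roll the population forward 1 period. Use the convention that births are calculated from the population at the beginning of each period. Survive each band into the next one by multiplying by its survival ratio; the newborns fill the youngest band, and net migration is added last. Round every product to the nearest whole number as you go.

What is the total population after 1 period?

Call the bands 1 to 5, youngest first.
After projecting period 1:
Births: 1070 × 0.239 = 256  |  1520 × 0.523 = 795 ⇒ total 1051
Band 2: 1260 × 0.974 = 1227
Band 3: 1070 × 0.964 = 1031
Band 4: 1520 × 0.943 = 1433
Band 5: 820 × 0.945 + 1420 × 0.283 = 775 + 402 = 1177
Net migration: Band 1 + 40 → 1091; Band 2 + 50 → 1277
Giving 1091 / 1277 / 1031 / 1433 / 1177.
Total after period 1: 1091 + 1277 + 1031 + 1433 + 1177 = 6009

6009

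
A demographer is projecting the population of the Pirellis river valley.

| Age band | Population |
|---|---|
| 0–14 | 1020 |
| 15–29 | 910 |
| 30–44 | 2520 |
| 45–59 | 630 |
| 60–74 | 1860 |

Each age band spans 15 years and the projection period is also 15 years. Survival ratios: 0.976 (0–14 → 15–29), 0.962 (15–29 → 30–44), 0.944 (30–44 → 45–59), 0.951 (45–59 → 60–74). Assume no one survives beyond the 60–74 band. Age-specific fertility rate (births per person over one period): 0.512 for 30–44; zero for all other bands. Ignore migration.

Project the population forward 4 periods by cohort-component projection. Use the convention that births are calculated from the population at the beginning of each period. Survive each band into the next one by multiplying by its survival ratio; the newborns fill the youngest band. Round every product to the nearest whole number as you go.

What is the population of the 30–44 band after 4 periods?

420

(Groups numbered youngest = 1 to oldest = 5.)
After projecting period 1:
Births: 2520 * 0.512 = 1290
Group 2: 1020 * 0.976 = 996
Group 3: 910 * 0.962 = 875
Group 4: 2520 * 0.944 = 2379
Group 5: 630 * 0.951 = 599
Giving 1290 / 996 / 875 / 2379 / 599.
After projecting period 2:
Births: 875 * 0.512 = 448
Group 2: 1290 * 0.976 = 1259
Group 3: 996 * 0.962 = 958
Group 4: 875 * 0.944 = 826
Group 5: 2379 * 0.951 = 2262
Giving 448 / 1259 / 958 / 826 / 2262.
After projecting period 3:
Births: 958 * 0.512 = 490
Group 2: 448 * 0.976 = 437
Group 3: 1259 * 0.962 = 1211
Group 4: 958 * 0.944 = 904
Group 5: 826 * 0.951 = 786
Giving 490 / 437 / 1211 / 904 / 786.
After projecting period 4:
Births: 1211 * 0.512 = 620
Group 2: 490 * 0.976 = 478
Group 3: 437 * 0.962 = 420
Group 4: 1211 * 0.944 = 1143
Group 5: 904 * 0.951 = 860
Giving 620 / 478 / 420 / 1143 / 860.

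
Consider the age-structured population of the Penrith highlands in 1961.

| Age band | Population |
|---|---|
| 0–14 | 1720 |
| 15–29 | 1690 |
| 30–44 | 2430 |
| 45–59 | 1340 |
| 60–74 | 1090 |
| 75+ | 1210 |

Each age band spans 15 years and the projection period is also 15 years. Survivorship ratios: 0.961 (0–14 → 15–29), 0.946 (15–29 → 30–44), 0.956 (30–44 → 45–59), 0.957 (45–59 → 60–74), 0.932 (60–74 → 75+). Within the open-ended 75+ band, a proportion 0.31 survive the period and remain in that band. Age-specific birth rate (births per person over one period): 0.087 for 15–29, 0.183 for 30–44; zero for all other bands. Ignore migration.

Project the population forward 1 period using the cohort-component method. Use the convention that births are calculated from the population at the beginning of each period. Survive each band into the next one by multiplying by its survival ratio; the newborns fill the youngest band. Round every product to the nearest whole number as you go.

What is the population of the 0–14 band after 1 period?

592

(Groups numbered youngest = 1 to oldest = 6.)
Period 1:
Births: 1690 × 0.087 = 147, 2430 × 0.183 = 445 — total 592
Group 2: 1720 × 0.961 = 1653
Group 3: 1690 × 0.946 = 1599
Group 4: 2430 × 0.956 = 2323
Group 5: 1340 × 0.957 = 1282
Group 6: 1090 × 0.932 + 1210 × 0.31 = 1016 + 375 = 1391
End of period: [592, 1653, 1599, 2323, 1282, 1391]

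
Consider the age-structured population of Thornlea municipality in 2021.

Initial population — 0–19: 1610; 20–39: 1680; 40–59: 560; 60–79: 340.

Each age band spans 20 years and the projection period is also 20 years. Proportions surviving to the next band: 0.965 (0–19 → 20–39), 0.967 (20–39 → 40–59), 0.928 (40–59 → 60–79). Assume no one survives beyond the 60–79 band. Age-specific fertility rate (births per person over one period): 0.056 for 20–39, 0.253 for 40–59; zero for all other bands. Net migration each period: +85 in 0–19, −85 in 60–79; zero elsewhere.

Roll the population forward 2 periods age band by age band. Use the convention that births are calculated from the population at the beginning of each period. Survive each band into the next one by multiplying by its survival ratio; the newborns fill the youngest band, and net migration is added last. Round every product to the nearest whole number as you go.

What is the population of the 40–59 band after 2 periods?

1503

Call the groups 1 to 4, youngest first.
— Period 1 —
Births: 1680 × 0.056 = 94, 560 × 0.253 = 142 → total 236
Group 2: 1610 × 0.965 = 1554
Group 3: 1680 × 0.967 = 1625
Group 4: 560 × 0.928 = 520
Net migration: Group 1 + 85 → 321; Group 4 − 85 → 435
→ [321, 1554, 1625, 435]
— Period 2 —
Births: 1554 × 0.056 = 87, 1625 × 0.253 = 411 → total 498
Group 2: 321 × 0.965 = 310
Group 3: 1554 × 0.967 = 1503
Group 4: 1625 × 0.928 = 1508
Net migration: Group 1 + 85 → 583; Group 4 − 85 → 1423
→ [583, 310, 1503, 1423]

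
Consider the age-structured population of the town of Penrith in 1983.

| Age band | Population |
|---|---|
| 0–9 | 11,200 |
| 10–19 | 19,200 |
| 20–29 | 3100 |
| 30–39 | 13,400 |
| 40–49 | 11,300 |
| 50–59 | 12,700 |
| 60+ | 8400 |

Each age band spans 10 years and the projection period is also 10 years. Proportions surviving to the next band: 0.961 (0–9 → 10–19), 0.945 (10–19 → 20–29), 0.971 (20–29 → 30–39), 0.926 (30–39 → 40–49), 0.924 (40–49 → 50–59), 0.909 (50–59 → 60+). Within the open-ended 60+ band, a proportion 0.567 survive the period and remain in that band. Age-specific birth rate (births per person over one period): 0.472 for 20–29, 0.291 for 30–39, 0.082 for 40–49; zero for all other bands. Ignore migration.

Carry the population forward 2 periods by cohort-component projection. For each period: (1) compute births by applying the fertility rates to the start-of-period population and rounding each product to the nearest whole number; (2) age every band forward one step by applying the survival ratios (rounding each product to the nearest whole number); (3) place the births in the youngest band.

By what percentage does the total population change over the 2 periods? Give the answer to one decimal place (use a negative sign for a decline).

-2.5

Period 1:
Births: 3100 * 0.472 = 1463  |  13400 * 0.291 = 3899  |  11300 * 0.082 = 927 → total 6289
10–19: 11200 * 0.961 = 10763
20–29: 19200 * 0.945 = 18144
30–39: 3100 * 0.971 = 3010
40–49: 13400 * 0.926 = 12408
50–59: 11300 * 0.924 = 10441
60+: 12700 * 0.909 + 8400 * 0.567 = 11544 + 4763 = 16307
→ [6289, 10763, 18144, 3010, 12408, 10441, 16307]
Period 2:
Births: 18144 * 0.472 = 8564  |  3010 * 0.291 = 876  |  12408 * 0.082 = 1017 → total 10457
10–19: 6289 * 0.961 = 6044
20–29: 10763 * 0.945 = 10171
30–39: 18144 * 0.971 = 17618
40–49: 3010 * 0.926 = 2787
50–59: 12408 * 0.924 = 11465
60+: 10441 * 0.909 + 16307 * 0.567 = 9491 + 9246 = 18737
→ [10457, 6044, 10171, 17618, 2787, 11465, 18737]
Total: 79300 → 77279; change = -2021; percentage change = -2.5%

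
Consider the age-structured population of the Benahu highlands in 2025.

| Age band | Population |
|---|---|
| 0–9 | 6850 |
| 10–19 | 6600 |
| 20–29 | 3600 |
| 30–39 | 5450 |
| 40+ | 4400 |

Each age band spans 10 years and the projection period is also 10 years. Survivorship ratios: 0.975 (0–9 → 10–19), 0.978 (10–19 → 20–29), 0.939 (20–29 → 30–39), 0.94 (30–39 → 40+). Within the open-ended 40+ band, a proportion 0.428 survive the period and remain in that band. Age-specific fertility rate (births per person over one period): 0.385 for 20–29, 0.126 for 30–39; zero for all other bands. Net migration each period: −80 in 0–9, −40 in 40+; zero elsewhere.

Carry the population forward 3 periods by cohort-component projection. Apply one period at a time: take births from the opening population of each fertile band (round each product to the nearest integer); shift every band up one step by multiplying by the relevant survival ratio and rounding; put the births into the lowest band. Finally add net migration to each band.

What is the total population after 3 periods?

Numbering the bands 1..5 from youngest to oldest:
Period 1:
Births: 3600 × 0.385 = 1386 ; 5450 × 0.126 = 687 → 2073
Band 2: 6850 × 0.975 = 6679
Band 3: 6600 × 0.978 = 6455
Band 4: 3600 × 0.939 = 3380
Band 5: 5450 × 0.94 + 4400 × 0.428 = 5123 + 1883 = 7006
Net migration: Band 1 − 80 → 1993; Band 5 − 40 → 6966
→ [1993, 6679, 6455, 3380, 6966]
Period 2:
Births: 6455 × 0.385 = 2485 ; 3380 × 0.126 = 426 → 2911
Band 2: 1993 × 0.975 = 1943
Band 3: 6679 × 0.978 = 6532
Band 4: 6455 × 0.939 = 6061
Band 5: 3380 × 0.94 + 6966 × 0.428 = 3177 + 2981 = 6158
Net migration: Band 1 − 80 → 2831; Band 5 − 40 → 6118
→ [2831, 1943, 6532, 6061, 6118]
Period 3:
Births: 6532 × 0.385 = 2515 ; 6061 × 0.126 = 764 → 3279
Band 2: 2831 × 0.975 = 2760
Band 3: 1943 × 0.978 = 1900
Band 4: 6532 × 0.939 = 6134
Band 5: 6061 × 0.94 + 6118 × 0.428 = 5697 + 2619 = 8316
Net migration: Band 1 − 80 → 3199; Band 5 − 40 → 8276
→ [3199, 2760, 1900, 6134, 8276]
Total after period 3: 3199 + 2760 + 1900 + 6134 + 8276 = 22269

22269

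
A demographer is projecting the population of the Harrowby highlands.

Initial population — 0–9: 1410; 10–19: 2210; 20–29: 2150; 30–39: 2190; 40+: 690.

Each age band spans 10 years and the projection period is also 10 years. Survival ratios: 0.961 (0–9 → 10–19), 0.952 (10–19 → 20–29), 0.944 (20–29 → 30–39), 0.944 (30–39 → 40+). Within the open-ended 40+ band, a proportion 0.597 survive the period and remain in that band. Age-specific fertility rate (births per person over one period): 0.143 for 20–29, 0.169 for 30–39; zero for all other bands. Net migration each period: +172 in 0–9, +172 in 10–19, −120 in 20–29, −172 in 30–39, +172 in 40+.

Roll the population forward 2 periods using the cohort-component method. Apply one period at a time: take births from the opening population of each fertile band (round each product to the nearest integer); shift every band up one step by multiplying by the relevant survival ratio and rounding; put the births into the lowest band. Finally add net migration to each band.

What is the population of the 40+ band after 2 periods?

3509

Numbering the bands 1..5 from youngest to oldest:
Period 1:
Births: 2150 * 0.143 = 307  |  2190 * 0.169 = 370 — total 677
Band 2: 1410 * 0.961 = 1355
Band 3: 2210 * 0.952 = 2104
Band 4: 2150 * 0.944 = 2030
Band 5: 2190 * 0.944 + 690 * 0.597 = 2067 + 412 = 2479
Net migration: Band 1 + 172 → 849; Band 2 + 172 → 1527; Band 3 − 120 → 1984; Band 4 − 172 → 1858; Band 5 + 172 → 2651
Population now: 0–9=849, 10–19=1527, 20–29=1984, 30–39=1858, 40+=2651
Period 2:
Births: 1984 * 0.143 = 284  |  1858 * 0.169 = 314 — total 598
Band 2: 849 * 0.961 = 816
Band 3: 1527 * 0.952 = 1454
Band 4: 1984 * 0.944 = 1873
Band 5: 1858 * 0.944 + 2651 * 0.597 = 1754 + 1583 = 3337
Net migration: Band 1 + 172 → 770; Band 2 + 172 → 988; Band 3 − 120 → 1334; Band 4 − 172 → 1701; Band 5 + 172 → 3509
Population now: 0–9=770, 10–19=988, 20–29=1334, 30–39=1701, 40+=3509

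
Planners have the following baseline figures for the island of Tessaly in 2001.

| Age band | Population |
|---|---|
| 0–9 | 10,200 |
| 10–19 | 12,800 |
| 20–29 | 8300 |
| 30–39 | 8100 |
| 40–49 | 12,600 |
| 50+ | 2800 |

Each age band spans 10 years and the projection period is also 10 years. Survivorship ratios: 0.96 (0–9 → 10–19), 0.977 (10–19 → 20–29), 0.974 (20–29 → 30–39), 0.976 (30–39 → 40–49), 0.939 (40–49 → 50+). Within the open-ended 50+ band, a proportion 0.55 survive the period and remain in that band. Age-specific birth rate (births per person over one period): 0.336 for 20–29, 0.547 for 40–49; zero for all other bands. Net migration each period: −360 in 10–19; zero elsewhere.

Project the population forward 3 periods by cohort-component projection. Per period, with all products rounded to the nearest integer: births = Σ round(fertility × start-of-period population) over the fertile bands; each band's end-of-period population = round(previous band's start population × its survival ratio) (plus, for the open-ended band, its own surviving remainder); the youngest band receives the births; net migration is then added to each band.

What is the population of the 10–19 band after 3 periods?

— Period 1 —
Births: 8300 * 0.336 = 2789 ; 12600 * 0.547 = 6892 → 9681
10–19: 10200 * 0.96 = 9792
20–29: 12800 * 0.977 = 12506
30–39: 8300 * 0.974 = 8084
40–49: 8100 * 0.976 = 7906
50+: 12600 * 0.939 + 2800 * 0.55 = 11831 + 1540 = 13371
Net migration: 10–19 − 360 → 9432
End of period: [9681, 9432, 12506, 8084, 7906, 13371]
— Period 2 —
Births: 12506 * 0.336 = 4202 ; 7906 * 0.547 = 4325 → 8527
10–19: 9681 * 0.96 = 9294
20–29: 9432 * 0.977 = 9215
30–39: 12506 * 0.974 = 12181
40–49: 8084 * 0.976 = 7890
50+: 7906 * 0.939 + 13371 * 0.55 = 7424 + 7354 = 14778
Net migration: 10–19 − 360 → 8934
End of period: [8527, 8934, 9215, 12181, 7890, 14778]
— Period 3 —
Births: 9215 * 0.336 = 3096 ; 7890 * 0.547 = 4316 → 7412
10–19: 8527 * 0.96 = 8186
20–29: 8934 * 0.977 = 8729
30–39: 9215 * 0.974 = 8975
40–49: 12181 * 0.976 = 11889
50+: 7890 * 0.939 + 14778 * 0.55 = 7409 + 8128 = 15537
Net migration: 10–19 − 360 → 7826
End of period: [7412, 7826, 8729, 8975, 11889, 15537]

7826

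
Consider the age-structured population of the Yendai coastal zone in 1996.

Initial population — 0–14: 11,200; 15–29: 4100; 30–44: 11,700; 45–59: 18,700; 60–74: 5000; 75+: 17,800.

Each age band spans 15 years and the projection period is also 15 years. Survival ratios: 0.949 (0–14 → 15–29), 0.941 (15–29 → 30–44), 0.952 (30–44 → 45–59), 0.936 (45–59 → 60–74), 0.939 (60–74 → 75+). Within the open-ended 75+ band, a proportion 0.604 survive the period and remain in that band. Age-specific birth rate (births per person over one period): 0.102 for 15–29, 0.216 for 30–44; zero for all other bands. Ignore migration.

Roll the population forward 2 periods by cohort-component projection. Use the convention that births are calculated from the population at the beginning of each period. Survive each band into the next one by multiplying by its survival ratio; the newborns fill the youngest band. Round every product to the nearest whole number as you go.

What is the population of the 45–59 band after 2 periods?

3673

Period 1:
Births: 4100 * 0.102 = 418  |  11700 * 0.216 = 2527 — total 2945
15–29: 11200 * 0.949 = 10629
30–44: 4100 * 0.941 = 3858
45–59: 11700 * 0.952 = 11138
60–74: 18700 * 0.936 = 17503
75+: 5000 * 0.939 + 17800 * 0.604 = 4695 + 10751 = 15446
Population now: 0–14=2945, 15–29=10629, 30–44=3858, 45–59=11138, 60–74=17503, 75+=15446
Period 2:
Births: 10629 * 0.102 = 1084  |  3858 * 0.216 = 833 — total 1917
15–29: 2945 * 0.949 = 2795
30–44: 10629 * 0.941 = 10002
45–59: 3858 * 0.952 = 3673
60–74: 11138 * 0.936 = 10425
75+: 17503 * 0.939 + 15446 * 0.604 = 16435 + 9329 = 25764
Population now: 0–14=1917, 15–29=2795, 30–44=10002, 45–59=3673, 60–74=10425, 75+=25764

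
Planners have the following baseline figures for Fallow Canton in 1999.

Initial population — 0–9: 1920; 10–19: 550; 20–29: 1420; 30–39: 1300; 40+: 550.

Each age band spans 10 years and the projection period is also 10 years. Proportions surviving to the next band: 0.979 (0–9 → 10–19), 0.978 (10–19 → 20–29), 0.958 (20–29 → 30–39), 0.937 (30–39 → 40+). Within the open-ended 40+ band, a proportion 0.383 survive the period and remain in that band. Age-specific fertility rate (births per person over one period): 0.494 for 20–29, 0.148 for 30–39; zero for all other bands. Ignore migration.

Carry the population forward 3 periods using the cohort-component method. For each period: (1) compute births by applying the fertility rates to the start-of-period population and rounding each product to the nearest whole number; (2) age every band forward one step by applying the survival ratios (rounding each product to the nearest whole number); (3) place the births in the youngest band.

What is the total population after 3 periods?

Numbering the bands 1..5 from youngest to oldest:
Period 1.
Births: 1420 × 0.494 = 701, 1300 × 0.148 = 192 → 893
Band 2: 1920 × 0.979 = 1880
Band 3: 550 × 0.978 = 538
Band 4: 1420 × 0.958 = 1360
Band 5: 1300 × 0.937 + 550 × 0.383 = 1218 + 211 = 1429
Population now: 0–9=893, 10–19=1880, 20–29=538, 30–39=1360, 40+=1429
Period 2.
Births: 538 × 0.494 = 266, 1360 × 0.148 = 201 → 467
Band 2: 893 × 0.979 = 874
Band 3: 1880 × 0.978 = 1839
Band 4: 538 × 0.958 = 515
Band 5: 1360 × 0.937 + 1429 × 0.383 = 1274 + 547 = 1821
Population now: 0–9=467, 10–19=874, 20–29=1839, 30–39=515, 40+=1821
Period 3.
Births: 1839 × 0.494 = 908, 515 × 0.148 = 76 → 984
Band 2: 467 × 0.979 = 457
Band 3: 874 × 0.978 = 855
Band 4: 1839 × 0.958 = 1762
Band 5: 515 × 0.937 + 1821 × 0.383 = 483 + 697 = 1180
Population now: 0–9=984, 10–19=457, 20–29=855, 30–39=1762, 40+=1180
Total after period 3: 984 + 457 + 855 + 1762 + 1180 = 5238

5238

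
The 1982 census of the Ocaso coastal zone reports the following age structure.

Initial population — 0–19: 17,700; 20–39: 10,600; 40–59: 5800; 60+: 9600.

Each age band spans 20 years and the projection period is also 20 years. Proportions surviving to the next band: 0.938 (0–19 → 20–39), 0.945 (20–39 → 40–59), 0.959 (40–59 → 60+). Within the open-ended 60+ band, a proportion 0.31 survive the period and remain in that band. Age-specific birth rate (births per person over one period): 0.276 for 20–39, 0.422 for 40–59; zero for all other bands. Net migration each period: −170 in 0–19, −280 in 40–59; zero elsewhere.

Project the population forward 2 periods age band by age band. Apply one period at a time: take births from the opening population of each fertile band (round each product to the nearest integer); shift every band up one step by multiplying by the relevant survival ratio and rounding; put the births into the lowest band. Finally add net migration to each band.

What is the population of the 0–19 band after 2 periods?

Numbering the bands 1..4 from youngest to oldest:
Period 1.
Births: 10600 × 0.276 = 2926 ; 5800 × 0.422 = 2448 ⇒ total 5374
Band 2: 17700 × 0.938 = 16603
Band 3: 10600 × 0.945 = 10017
Band 4: 5800 × 0.959 + 9600 × 0.31 = 5562 + 2976 = 8538
Net migration: Band 1 − 170 → 5204; Band 3 − 280 → 9737
End of period: [5204, 16603, 9737, 8538]
Period 2.
Births: 16603 × 0.276 = 4582 ; 9737 × 0.422 = 4109 ⇒ total 8691
Band 2: 5204 × 0.938 = 4881
Band 3: 16603 × 0.945 = 15690
Band 4: 9737 × 0.959 + 8538 × 0.31 = 9338 + 2647 = 11985
Net migration: Band 1 − 170 → 8521; Band 3 − 280 → 15410
End of period: [8521, 4881, 15410, 11985]

8521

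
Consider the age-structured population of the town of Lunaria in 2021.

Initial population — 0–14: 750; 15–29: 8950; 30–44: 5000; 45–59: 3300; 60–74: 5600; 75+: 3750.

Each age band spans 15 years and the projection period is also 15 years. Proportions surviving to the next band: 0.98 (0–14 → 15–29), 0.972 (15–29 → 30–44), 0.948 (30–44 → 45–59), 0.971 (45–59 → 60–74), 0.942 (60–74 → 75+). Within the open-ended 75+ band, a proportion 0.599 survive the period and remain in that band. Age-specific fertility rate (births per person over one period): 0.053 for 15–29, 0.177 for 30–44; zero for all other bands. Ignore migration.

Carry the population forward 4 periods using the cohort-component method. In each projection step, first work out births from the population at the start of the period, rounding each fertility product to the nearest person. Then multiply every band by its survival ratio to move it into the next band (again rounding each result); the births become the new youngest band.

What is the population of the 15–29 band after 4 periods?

193

After projecting period 1:
Births: 8950 * 0.053 = 474  |  5000 * 0.177 = 885 ⇒ total 1359
15–29: 750 * 0.98 = 735
30–44: 8950 * 0.972 = 8699
45–59: 5000 * 0.948 = 4740
60–74: 3300 * 0.971 = 3204
75+: 5600 * 0.942 + 3750 * 0.599 = 5275 + 2246 = 7521
Giving 1359 / 735 / 8699 / 4740 / 3204 / 7521.
After projecting period 2:
Births: 735 * 0.053 = 39  |  8699 * 0.177 = 1540 ⇒ total 1579
15–29: 1359 * 0.98 = 1332
30–44: 735 * 0.972 = 714
45–59: 8699 * 0.948 = 8247
60–74: 4740 * 0.971 = 4603
75+: 3204 * 0.942 + 7521 * 0.599 = 3018 + 4505 = 7523
Giving 1579 / 1332 / 714 / 8247 / 4603 / 7523.
After projecting period 3:
Births: 1332 * 0.053 = 71  |  714 * 0.177 = 126 ⇒ total 197
15–29: 1579 * 0.98 = 1547
30–44: 1332 * 0.972 = 1295
45–59: 714 * 0.948 = 677
60–74: 8247 * 0.971 = 8008
75+: 4603 * 0.942 + 7523 * 0.599 = 4336 + 4506 = 8842
Giving 197 / 1547 / 1295 / 677 / 8008 / 8842.
After projecting period 4:
Births: 1547 * 0.053 = 82  |  1295 * 0.177 = 229 ⇒ total 311
15–29: 197 * 0.98 = 193
30–44: 1547 * 0.972 = 1504
45–59: 1295 * 0.948 = 1228
60–74: 677 * 0.971 = 657
75+: 8008 * 0.942 + 8842 * 0.599 = 7544 + 5296 = 12840
Giving 311 / 193 / 1504 / 1228 / 657 / 12840.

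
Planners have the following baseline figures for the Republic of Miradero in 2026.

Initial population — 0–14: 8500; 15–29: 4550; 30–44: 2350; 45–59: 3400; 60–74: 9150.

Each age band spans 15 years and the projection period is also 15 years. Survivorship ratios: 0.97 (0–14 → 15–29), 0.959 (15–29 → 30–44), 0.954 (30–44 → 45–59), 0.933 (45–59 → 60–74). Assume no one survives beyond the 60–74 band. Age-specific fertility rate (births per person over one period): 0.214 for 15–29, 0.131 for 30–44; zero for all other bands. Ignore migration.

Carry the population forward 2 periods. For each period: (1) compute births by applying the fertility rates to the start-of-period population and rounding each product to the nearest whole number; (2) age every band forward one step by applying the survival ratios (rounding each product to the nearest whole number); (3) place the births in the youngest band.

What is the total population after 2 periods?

[period 1]
Births: 4550 × 0.214 = 974, 2350 × 0.131 = 308 — total 1282
15–29: 8500 × 0.97 = 8245
30–44: 4550 × 0.959 = 4363
45–59: 2350 × 0.954 = 2242
60–74: 3400 × 0.933 = 3172
Giving 1282 / 8245 / 4363 / 2242 / 3172.
[period 2]
Births: 8245 × 0.214 = 1764, 4363 × 0.131 = 572 — total 2336
15–29: 1282 × 0.97 = 1244
30–44: 8245 × 0.959 = 7907
45–59: 4363 × 0.954 = 4162
60–74: 2242 × 0.933 = 2092
Giving 2336 / 1244 / 7907 / 4162 / 2092.
Total after period 2: 2336 + 1244 + 7907 + 4162 + 2092 = 17741

17741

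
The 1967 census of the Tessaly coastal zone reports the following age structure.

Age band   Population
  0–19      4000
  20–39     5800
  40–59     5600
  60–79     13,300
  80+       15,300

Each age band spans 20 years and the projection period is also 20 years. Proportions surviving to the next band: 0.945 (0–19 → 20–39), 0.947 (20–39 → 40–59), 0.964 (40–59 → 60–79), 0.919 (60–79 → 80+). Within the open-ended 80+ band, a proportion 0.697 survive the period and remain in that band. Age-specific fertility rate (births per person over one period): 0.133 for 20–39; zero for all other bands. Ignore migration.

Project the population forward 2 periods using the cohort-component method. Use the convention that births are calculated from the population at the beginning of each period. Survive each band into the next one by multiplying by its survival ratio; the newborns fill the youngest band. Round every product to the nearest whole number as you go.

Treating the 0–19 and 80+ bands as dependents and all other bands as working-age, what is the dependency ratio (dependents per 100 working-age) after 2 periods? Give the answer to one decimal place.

Period 1.
Births: 5800 * 0.133 = 771
20–39: 4000 * 0.945 = 3780
40–59: 5800 * 0.947 = 5493
60–79: 5600 * 0.964 = 5398
80+: 13300 * 0.919 + 15300 * 0.697 = 12223 + 10664 = 22887
End of period: [771, 3780, 5493, 5398, 22887]
Period 2.
Births: 3780 * 0.133 = 503
20–39: 771 * 0.945 = 729
40–59: 3780 * 0.947 = 3580
60–79: 5493 * 0.964 = 5295
80+: 5398 * 0.919 + 22887 * 0.697 = 4961 + 15952 = 20913
End of period: [503, 729, 3580, 5295, 20913]
Dependents (band 0–19 + band 80+) = 503 + 20913 = 21416; working-age = 9604; ratio = 21416/9604 × 100 = 223.0

223.0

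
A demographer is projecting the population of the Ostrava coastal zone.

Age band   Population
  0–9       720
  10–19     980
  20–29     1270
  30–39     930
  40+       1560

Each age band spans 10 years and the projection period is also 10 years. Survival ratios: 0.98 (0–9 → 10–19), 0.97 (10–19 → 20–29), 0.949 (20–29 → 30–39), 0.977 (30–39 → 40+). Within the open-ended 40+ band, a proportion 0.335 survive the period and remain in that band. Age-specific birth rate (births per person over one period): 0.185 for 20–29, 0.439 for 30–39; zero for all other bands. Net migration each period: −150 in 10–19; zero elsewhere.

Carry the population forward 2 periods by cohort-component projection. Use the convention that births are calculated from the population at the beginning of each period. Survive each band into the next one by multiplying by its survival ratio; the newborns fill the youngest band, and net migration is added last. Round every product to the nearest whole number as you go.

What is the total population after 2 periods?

Numbering the groups 1..5 from youngest to oldest:
After projecting period 1:
Births: 1270 * 0.185 = 235  |  930 * 0.439 = 408 ⇒ total 643
Group 2: 720 * 0.98 = 706
Group 3: 980 * 0.97 = 951
Group 4: 1270 * 0.949 = 1205
Group 5: 930 * 0.977 + 1560 * 0.335 = 909 + 523 = 1432
Net migration: Group 2 − 150 → 556
End of period: [643, 556, 951, 1205, 1432]
After projecting period 2:
Births: 951 * 0.185 = 176  |  1205 * 0.439 = 529 ⇒ total 705
Group 2: 643 * 0.98 = 630
Group 3: 556 * 0.97 = 539
Group 4: 951 * 0.949 = 902
Group 5: 1205 * 0.977 + 1432 * 0.335 = 1177 + 480 = 1657
Net migration: Group 2 − 150 → 480
End of period: [705, 480, 539, 902, 1657]
Total after period 2: 705 + 480 + 539 + 902 + 1657 = 4283

4283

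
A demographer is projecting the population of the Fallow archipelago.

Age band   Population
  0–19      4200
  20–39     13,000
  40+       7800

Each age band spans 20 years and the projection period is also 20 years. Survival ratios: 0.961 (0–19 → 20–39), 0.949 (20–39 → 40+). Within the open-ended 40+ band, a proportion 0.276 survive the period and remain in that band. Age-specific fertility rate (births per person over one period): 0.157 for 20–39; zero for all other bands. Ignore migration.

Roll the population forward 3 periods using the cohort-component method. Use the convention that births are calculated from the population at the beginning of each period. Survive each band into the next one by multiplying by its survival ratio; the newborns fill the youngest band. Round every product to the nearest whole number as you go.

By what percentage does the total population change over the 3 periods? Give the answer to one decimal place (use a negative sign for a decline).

After projecting period 1:
Births: 13000 * 0.157 = 2041
20–39: 4200 * 0.961 = 4036
40+: 13000 * 0.949 + 7800 * 0.276 = 12337 + 2153 = 14490
Population now: 0–19=2041, 20–39=4036, 40+=14490
After projecting period 2:
Births: 4036 * 0.157 = 634
20–39: 2041 * 0.961 = 1961
40+: 4036 * 0.949 + 14490 * 0.276 = 3830 + 3999 = 7829
Population now: 0–19=634, 20–39=1961, 40+=7829
After projecting period 3:
Births: 1961 * 0.157 = 308
20–39: 634 * 0.961 = 609
40+: 1961 * 0.949 + 7829 * 0.276 = 1861 + 2161 = 4022
Population now: 0–19=308, 20–39=609, 40+=4022
Total: 25000 → 4939; change = -20061; percentage change = -80.2%

-80.2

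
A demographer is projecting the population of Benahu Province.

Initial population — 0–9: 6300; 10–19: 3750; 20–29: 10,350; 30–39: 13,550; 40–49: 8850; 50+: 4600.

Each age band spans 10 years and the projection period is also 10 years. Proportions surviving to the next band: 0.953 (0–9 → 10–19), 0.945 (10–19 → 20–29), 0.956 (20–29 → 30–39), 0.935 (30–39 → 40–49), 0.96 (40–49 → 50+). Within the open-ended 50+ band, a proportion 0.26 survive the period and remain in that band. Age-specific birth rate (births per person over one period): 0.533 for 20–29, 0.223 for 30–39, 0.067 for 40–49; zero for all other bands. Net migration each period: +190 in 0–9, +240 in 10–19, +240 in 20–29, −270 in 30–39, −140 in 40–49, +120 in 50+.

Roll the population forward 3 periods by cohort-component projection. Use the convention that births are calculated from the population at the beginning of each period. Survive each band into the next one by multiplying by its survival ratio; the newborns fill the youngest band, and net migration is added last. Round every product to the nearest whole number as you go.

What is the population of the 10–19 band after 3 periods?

Period 1:
Births: 10350 × 0.533 = 5517  |  13550 × 0.223 = 3022  |  8850 × 0.067 = 593 → total 9132
10–19: 6300 × 0.953 = 6004
20–29: 3750 × 0.945 = 3544
30–39: 10350 × 0.956 = 9895
40–49: 13550 × 0.935 = 12669
50+: 8850 × 0.96 + 4600 × 0.26 = 8496 + 1196 = 9692
Net migration: 0–9 + 190 → 9322; 10–19 + 240 → 6244; 20–29 + 240 → 3784; 30–39 − 270 → 9625; 40–49 − 140 → 12529; 50+ + 120 → 9812
Population now: 0–9=9322, 10–19=6244, 20–29=3784, 30–39=9625, 40–49=12529, 50+=9812
Period 2:
Births: 3784 × 0.533 = 2017  |  9625 × 0.223 = 2146  |  12529 × 0.067 = 839 → total 5002
10–19: 9322 × 0.953 = 8884
20–29: 6244 × 0.945 = 5901
30–39: 3784 × 0.956 = 3618
40–49: 9625 × 0.935 = 8999
50+: 12529 × 0.96 + 9812 × 0.26 = 12028 + 2551 = 14579
Net migration: 0–9 + 190 → 5192; 10–19 + 240 → 9124; 20–29 + 240 → 6141; 30–39 − 270 → 3348; 40–49 − 140 → 8859; 50+ + 120 → 14699
Population now: 0–9=5192, 10–19=9124, 20–29=6141, 30–39=3348, 40–49=8859, 50+=14699
Period 3:
Births: 6141 × 0.533 = 3273  |  3348 × 0.223 = 747  |  8859 × 0.067 = 594 → total 4614
10–19: 5192 × 0.953 = 4948
20–29: 9124 × 0.945 = 8622
30–39: 6141 × 0.956 = 5871
40–49: 3348 × 0.935 = 3130
50+: 8859 × 0.96 + 14699 × 0.26 = 8505 + 3822 = 12327
Net migration: 0–9 + 190 → 4804; 10–19 + 240 → 5188; 20–29 + 240 → 8862; 30–39 − 270 → 5601; 40–49 − 140 → 2990; 50+ + 120 → 12447
Population now: 0–9=4804, 10–19=5188, 20–29=8862, 30–39=5601, 40–49=2990, 50+=12447

5188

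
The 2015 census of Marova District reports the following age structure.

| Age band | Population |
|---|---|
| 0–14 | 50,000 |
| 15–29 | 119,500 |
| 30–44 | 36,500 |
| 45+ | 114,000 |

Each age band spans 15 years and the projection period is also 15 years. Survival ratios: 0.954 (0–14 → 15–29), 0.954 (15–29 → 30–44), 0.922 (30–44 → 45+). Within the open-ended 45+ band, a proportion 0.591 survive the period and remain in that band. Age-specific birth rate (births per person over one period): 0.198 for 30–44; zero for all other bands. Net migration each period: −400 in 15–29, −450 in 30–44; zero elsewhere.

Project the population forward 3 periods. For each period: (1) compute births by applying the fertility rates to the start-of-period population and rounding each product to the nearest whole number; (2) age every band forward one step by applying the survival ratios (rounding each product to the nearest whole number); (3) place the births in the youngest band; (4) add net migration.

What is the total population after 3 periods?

173991

— Period 1 —
Births: 36500 * 0.198 = 7227
15–29: 50000 * 0.954 = 47700
30–44: 119500 * 0.954 = 114003
45+: 36500 * 0.922 + 114000 * 0.591 = 33653 + 67374 = 101027
Net migration: 15–29 − 400 → 47300; 30–44 − 450 → 113553
End of period: [7227, 47300, 113553, 101027]
— Period 2 —
Births: 113553 * 0.198 = 22483
15–29: 7227 * 0.954 = 6895
30–44: 47300 * 0.954 = 45124
45+: 113553 * 0.922 + 101027 * 0.591 = 104696 + 59707 = 164403
Net migration: 15–29 − 400 → 6495; 30–44 − 450 → 44674
End of period: [22483, 6495, 44674, 164403]
— Period 3 —
Births: 44674 * 0.198 = 8845
15–29: 22483 * 0.954 = 21449
30–44: 6495 * 0.954 = 6196
45+: 44674 * 0.922 + 164403 * 0.591 = 41189 + 97162 = 138351
Net migration: 15–29 − 400 → 21049; 30–44 − 450 → 5746
End of period: [8845, 21049, 5746, 138351]
Total after period 3: 8845 + 21049 + 5746 + 138351 = 173991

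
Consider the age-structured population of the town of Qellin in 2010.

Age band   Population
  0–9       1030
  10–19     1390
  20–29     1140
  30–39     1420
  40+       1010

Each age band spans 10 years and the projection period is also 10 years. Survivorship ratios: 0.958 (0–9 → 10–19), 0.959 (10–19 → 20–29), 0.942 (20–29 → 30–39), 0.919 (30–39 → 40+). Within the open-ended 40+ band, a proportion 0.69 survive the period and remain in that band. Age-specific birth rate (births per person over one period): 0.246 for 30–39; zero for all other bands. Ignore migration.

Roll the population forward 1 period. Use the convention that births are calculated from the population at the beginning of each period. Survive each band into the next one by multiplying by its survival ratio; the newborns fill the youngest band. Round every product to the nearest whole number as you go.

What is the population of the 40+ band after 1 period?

2002

— Period 1 —
Births: 1420 × 0.246 = 349
10–19: 1030 × 0.958 = 987
20–29: 1390 × 0.959 = 1333
30–39: 1140 × 0.942 = 1074
40+: 1420 × 0.919 + 1010 × 0.69 = 1305 + 697 = 2002
→ [349, 987, 1333, 1074, 2002]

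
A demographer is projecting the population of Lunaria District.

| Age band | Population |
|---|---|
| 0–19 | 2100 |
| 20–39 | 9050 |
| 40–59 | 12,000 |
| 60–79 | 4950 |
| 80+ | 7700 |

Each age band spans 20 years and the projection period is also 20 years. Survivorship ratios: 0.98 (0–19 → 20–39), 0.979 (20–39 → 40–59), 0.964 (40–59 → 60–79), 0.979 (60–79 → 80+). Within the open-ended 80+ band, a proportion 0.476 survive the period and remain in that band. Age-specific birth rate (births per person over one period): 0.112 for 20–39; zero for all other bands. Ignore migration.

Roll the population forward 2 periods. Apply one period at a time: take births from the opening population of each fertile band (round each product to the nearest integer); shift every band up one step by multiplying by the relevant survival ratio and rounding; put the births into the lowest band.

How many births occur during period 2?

230

After projecting period 1:
Births: 9050 × 0.112 = 1014
20–39: 2100 × 0.98 = 2058
40–59: 9050 × 0.979 = 8860
60–79: 12000 × 0.964 = 11568
80+: 4950 × 0.979 + 7700 × 0.476 = 4846 + 3665 = 8511
End of period: [1014, 2058, 8860, 11568, 8511]
After projecting period 2:
Births: 2058 × 0.112 = 230
20–39: 1014 × 0.98 = 994
40–59: 2058 × 0.979 = 2015
60–79: 8860 × 0.964 = 8541
80+: 11568 × 0.979 + 8511 × 0.476 = 11325 + 4051 = 15376
End of period: [230, 994, 2015, 8541, 15376]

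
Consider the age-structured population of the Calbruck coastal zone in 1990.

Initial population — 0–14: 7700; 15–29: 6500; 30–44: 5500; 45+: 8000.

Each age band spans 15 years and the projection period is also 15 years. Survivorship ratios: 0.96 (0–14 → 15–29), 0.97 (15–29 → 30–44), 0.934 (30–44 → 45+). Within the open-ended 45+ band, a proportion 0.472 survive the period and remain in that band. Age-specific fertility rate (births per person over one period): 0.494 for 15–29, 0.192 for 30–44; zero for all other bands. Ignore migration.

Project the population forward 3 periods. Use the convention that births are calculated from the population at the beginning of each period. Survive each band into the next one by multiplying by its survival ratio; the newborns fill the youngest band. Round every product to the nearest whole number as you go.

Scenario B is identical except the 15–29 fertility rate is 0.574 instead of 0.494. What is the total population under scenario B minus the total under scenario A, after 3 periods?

[period 1]
Births: 6500 × 0.494 = 3211 ; 5500 × 0.192 = 1056 → 4267
15–29: 7700 × 0.96 = 7392
30–44: 6500 × 0.97 = 6305
45+: 5500 × 0.934 + 8000 × 0.472 = 5137 + 3776 = 8913
Population now: 0–14=4267, 15–29=7392, 30–44=6305, 45+=8913
[period 2]
Births: 7392 × 0.494 = 3652 ; 6305 × 0.192 = 1211 → 4863
15–29: 4267 × 0.96 = 4096
30–44: 7392 × 0.97 = 7170
45+: 6305 × 0.934 + 8913 × 0.472 = 5889 + 4207 = 10096
Population now: 0–14=4863, 15–29=4096, 30–44=7170, 45+=10096
[period 3]
Births: 4096 × 0.494 = 2023 ; 7170 × 0.192 = 1377 → 3400
15–29: 4863 × 0.96 = 4668
30–44: 4096 × 0.97 = 3973
45+: 7170 × 0.934 + 10096 × 0.472 = 6697 + 4765 = 11462
Population now: 0–14=3400, 15–29=4668, 30–44=3973, 45+=11462
Scenario A total after 3 periods: 23503
Scenario B projection —
[period 1]
Births: 6500 × 0.574 = 3731 ; 5500 × 0.192 = 1056 → 4787
15–29: 7700 × 0.96 = 7392
30–44: 6500 × 0.97 = 6305
45+: 5500 × 0.934 + 8000 × 0.472 = 5137 + 3776 = 8913
Population now: 0–14=4787, 15–29=7392, 30–44=6305, 45+=8913
[period 2]
Births: 7392 × 0.574 = 4243 ; 6305 × 0.192 = 1211 → 5454
15–29: 4787 × 0.96 = 4596
30–44: 7392 × 0.97 = 7170
45+: 6305 × 0.934 + 8913 × 0.472 = 5889 + 4207 = 10096
Population now: 0–14=5454, 15–29=4596, 30–44=7170, 45+=10096
[period 3]
Births: 4596 × 0.574 = 2638 ; 7170 × 0.192 = 1377 → 4015
15–29: 5454 × 0.96 = 5236
30–44: 4596 × 0.97 = 4458
45+: 7170 × 0.934 + 10096 × 0.472 = 6697 + 4765 = 11462
Population now: 0–14=4015, 15–29=5236, 30–44=4458, 45+=11462
Scenario B total after 3 periods: 25171
Difference B − A = 25171 − 23503 = 1668

1668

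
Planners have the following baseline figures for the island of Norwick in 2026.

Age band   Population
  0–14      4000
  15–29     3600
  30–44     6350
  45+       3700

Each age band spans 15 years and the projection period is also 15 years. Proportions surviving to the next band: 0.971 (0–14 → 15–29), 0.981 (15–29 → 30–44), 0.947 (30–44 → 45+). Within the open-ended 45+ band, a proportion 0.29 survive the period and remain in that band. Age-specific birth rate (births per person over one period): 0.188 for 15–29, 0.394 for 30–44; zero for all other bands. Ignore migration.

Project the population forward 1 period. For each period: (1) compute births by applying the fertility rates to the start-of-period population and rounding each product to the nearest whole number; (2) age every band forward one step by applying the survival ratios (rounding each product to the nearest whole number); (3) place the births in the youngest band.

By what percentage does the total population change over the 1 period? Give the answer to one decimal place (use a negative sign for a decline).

[period 1]
Births: 3600 * 0.188 = 677 ; 6350 * 0.394 = 2502 → total 3179
15–29: 4000 * 0.971 = 3884
30–44: 3600 * 0.981 = 3532
45+: 6350 * 0.947 + 3700 * 0.29 = 6013 + 1073 = 7086
Population now: 0–14=3179, 15–29=3884, 30–44=3532, 45+=7086
Total: 17650 → 17681; change = 31; percentage change = 0.2%

0.2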